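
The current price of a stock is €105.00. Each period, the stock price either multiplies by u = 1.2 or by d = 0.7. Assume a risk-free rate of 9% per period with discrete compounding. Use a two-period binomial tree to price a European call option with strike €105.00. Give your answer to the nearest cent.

Risk-neutral probability p = (1 + 0.09 − 0.7)/(1.2 − 0.7) = 0.3900/0.5000 = 0.7800
Terminal stock prices: S_uu = 151.2, S_ud = 88.2, S_dd = 51.45
Terminal payoffs (S − K): max(46.2, 0) = 46.2, max(-16.8, 0) = 0, max(-53.55, 0) = 0
Node u (S = 126): V_u = 1/1.09·[0.7800·46.2000 + 0.2200·0.0000] = 33.0606
Node d (S = 73.5): V_d = 1/1.09·[0.7800·0.0000 + 0.2200·0.0000] = 0.0000
Node 0 (S = 105): V_0 = 1/1.09·[0.7800·33.0606 + 0.2200·0.0000] = 23.6580

€23.66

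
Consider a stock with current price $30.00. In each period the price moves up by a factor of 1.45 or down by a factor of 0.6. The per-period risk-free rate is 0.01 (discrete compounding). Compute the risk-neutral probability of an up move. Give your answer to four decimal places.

p = 0.4824

Risk-neutral probability p = (1 + 0.01 − 0.6)/(1.45 − 0.6) = 0.4100/0.8500 = 0.4824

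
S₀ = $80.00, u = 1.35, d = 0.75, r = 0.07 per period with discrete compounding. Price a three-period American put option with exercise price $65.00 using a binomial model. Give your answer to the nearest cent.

Risk-neutral probability p = (1 + 0.07 − 0.75)/(1.35 − 0.75) = 0.3200/0.6000 = 0.5333
Terminal stock prices: S_uuu = 196.8, S_uud = 109.4, S_udd = 60.75, S_ddd = 33.75
Terminal payoffs (K − S): max(-131.8, 0) = 0, max(-44.35, 0) = 0, max(4.25, 0) = 4.25, max(31.25, 0) = 31.25
Node uu (S = 145.8): continuation = 1/1.07·[0.5333·0.0000 + 0.4667·0.0000] = 0.0000; exercise value = 0.0000 ≤ continuation, so V_uu = 0.0000
Node ud (S = 81): continuation = 1/1.07·[0.5333·0.0000 + 0.4667·4.2500] = 1.8536; exercise value = 0.0000 ≤ continuation, so V_ud = 1.8536
Node dd (S = 45): continuation = 1/1.07·[0.5333·4.2500 + 0.4667·31.2500] = 15.7477; exercise value = 20.0000 > continuation, so V_dd = 20.0000 (exercise)
Node u (S = 108): continuation = 1/1.07·[0.5333·0.0000 + 0.4667·1.8536] = 0.8084; exercise value = 0.0000 ≤ continuation, so V_u = 0.8084
Node d (S = 60): continuation = 1/1.07·[0.5333·1.8536 + 0.4667·20.0000] = 9.6466; exercise value = 5.0000 ≤ continuation, so V_d = 9.6466
Node 0 (S = 80): continuation = 1/1.07·[0.5333·0.8084 + 0.4667·9.6466] = 4.6102; exercise value = 0.0000 ≤ continuation, so V_0 = 4.6102

$4.61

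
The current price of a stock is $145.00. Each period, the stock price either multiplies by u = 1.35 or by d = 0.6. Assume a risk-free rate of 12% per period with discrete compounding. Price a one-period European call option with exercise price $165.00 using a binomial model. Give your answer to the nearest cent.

$19.04

Risk-neutral probability p = (1 + 0.12 − 0.6)/(1.35 − 0.6) = 0.5200/0.7500 = 0.6933
Terminal stock prices: S_u = 195.8, S_d = 87
Terminal payoffs (S − K): max(30.75, 0) = 30.75, max(-78, 0) = 0
Node 0 (S = 145): V_0 = 1/1.12·[0.6933·30.7500 + 0.3067·0.0000] = 19.0357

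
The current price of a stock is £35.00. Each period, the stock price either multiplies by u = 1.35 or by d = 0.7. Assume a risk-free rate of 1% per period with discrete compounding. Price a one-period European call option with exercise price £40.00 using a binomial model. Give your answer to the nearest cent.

Risk-neutral probability p = (1 + 0.01 − 0.7)/(1.35 − 0.7) = 0.3100/0.6500 = 0.4769
Terminal stock prices: S_u = 47.25, S_d = 24.5
Terminal payoffs (S − K): max(7.25, 0) = 7.25, max(-15.5, 0) = 0
Node 0 (S = 35): V_0 = 1/1.01·[0.4769·7.2500 + 0.5231·0.0000] = 3.4235

£3.42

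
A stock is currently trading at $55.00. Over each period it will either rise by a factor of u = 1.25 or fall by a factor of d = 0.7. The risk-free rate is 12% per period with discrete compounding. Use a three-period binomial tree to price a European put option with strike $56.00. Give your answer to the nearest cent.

Risk-neutral probability p = (1 + 0.12 − 0.7)/(1.25 − 0.7) = 0.4200/0.5500 = 0.7636
Terminal stock prices: S_uuu = 107.4, S_uud = 60.16, S_udd = 33.69, S_ddd = 18.86
Terminal payoffs (K − S): max(-51.42, 0) = 0, max(-4.156, 0) = 0, max(22.31, 0) = 22.31, max(37.14, 0) = 37.14
Node uu (S = 85.94): V_uu = 1/1.12·[0.7636·0.0000 + 0.2364·0.0000] = 0.0000
Node ud (S = 48.12): V_ud = 1/1.12·[0.7636·0.0000 + 0.2364·22.3125] = 4.7088
Node dd (S = 26.95): V_dd = 1/1.12·[0.7636·22.3125 + 0.2364·37.1350] = 23.0500
Node u (S = 68.75): V_u = 1/1.12·[0.7636·0.0000 + 0.2364·4.7088] = 0.9937
Node d (S = 38.5): V_d = 1/1.12·[0.7636·4.7088 + 0.2364·23.0500] = 8.0750
Node 0 (S = 55): V_0 = 1/1.12·[0.7636·0.9937 + 0.2364·8.0750] = 2.3817

$2.38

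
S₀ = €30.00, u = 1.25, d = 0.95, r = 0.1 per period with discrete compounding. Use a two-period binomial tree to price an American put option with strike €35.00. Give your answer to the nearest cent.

Risk-neutral probability p = (1 + 0.1 − 0.95)/(1.25 − 0.95) = 0.1500/0.3000 = 0.5000
Terminal stock prices: S_uu = 46.88, S_ud = 35.62, S_dd = 27.07
Terminal payoffs (K − S): max(-11.88, 0) = 0, max(-0.625, 0) = 0, max(7.925, 0) = 7.925
Node u (S = 37.5): continuation = 1/1.1·[0.5000·0.0000 + 0.5000·0.0000] = 0.0000; exercise value = 0.0000 ≤ continuation, so V_u = 0.0000
Node d (S = 28.5): continuation = 1/1.1·[0.5000·0.0000 + 0.5000·7.9250] = 3.6023; exercise value = 6.5000 > continuation, so V_d = 6.5000 (exercise)
Node 0 (S = 30): continuation = 1/1.1·[0.5000·0.0000 + 0.5000·6.5000] = 2.9545; exercise value = 5.0000 > continuation, so V_0 = 5.0000 (exercise)

€5.00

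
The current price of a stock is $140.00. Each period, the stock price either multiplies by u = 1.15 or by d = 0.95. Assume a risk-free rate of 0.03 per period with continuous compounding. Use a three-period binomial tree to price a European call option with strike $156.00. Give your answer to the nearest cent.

Risk-neutral probability p = (e^0.03 − 0.95)/(1.15 − 0.95) = 0.0805/0.2000 = 0.4023
Terminal stock prices: S_uuu = 212.9, S_uud = 175.9, S_udd = 145.3, S_ddd = 120
Terminal payoffs (S − K): max(56.92, 0) = 56.92, max(19.89, 0) = 19.89, max(-10.7, 0) = 0, max(-35.97, 0) = 0
Node uu (S = 185.1): V_uu = e^(−0.03)·[0.4023·56.9225 + 0.5977·19.8925] = 33.7605
Node ud (S = 152.9): V_ud = e^(−0.03)·[0.4023·19.8925 + 0.5977·0.0000] = 7.7657
Node dd (S = 126.3): V_dd = e^(−0.03)·[0.4023·0.0000 + 0.5977·0.0000] = 0.0000
Node u (S = 161): V_u = e^(−0.03)·[0.4023·33.7605 + 0.5977·7.7657] = 17.6841
Node d (S = 133): V_d = e^(−0.03)·[0.4023·7.7657 + 0.5977·0.0000] = 3.0316
Node 0 (S = 140): V_0 = e^(−0.03)·[0.4023·17.6841 + 0.5977·3.0316] = 8.6621

$8.66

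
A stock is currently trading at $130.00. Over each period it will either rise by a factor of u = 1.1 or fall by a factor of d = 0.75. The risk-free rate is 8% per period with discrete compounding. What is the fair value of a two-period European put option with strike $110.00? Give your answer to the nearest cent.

$0.36

Risk-neutral probability p = (1 + 0.08 − 0.75)/(1.1 − 0.75) = 0.3300/0.3500 = 0.9429
Terminal stock prices: S_uu = 157.3, S_ud = 107.2, S_dd = 73.12
Terminal payoffs (K − S): max(-47.3, 0) = 0, max(2.75, 0) = 2.75, max(36.88, 0) = 36.88
Node u (S = 143): V_u = 1/1.08·[0.9429·0.0000 + 0.0571·2.7500] = 0.1455
Node d (S = 97.5): V_d = 1/1.08·[0.9429·2.7500 + 0.0571·36.8750] = 4.3519
Node 0 (S = 130): V_0 = 1/1.08·[0.9429·0.1455 + 0.0571·4.3519] = 0.3573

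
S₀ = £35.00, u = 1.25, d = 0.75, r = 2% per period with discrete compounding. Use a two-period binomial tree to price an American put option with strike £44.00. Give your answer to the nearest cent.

Risk-neutral probability p = (1 + 0.02 − 0.75)/(1.25 − 0.75) = 0.2700/0.5000 = 0.5400
Terminal stock prices: S_uu = 54.69, S_ud = 32.81, S_dd = 19.69
Terminal payoffs (K − S): max(-10.69, 0) = 0, max(11.19, 0) = 11.19, max(24.31, 0) = 24.31
Node u (S = 43.75): continuation = 1/1.02·[0.5400·0.0000 + 0.4600·11.1875] = 5.0453; exercise value = 0.2500 ≤ continuation, so V_u = 5.0453
Node d (S = 26.25): continuation = 1/1.02·[0.5400·11.1875 + 0.4600·24.3125] = 16.8873; exercise value = 17.7500 > continuation, so V_d = 17.7500 (exercise)
Node 0 (S = 35): continuation = 1/1.02·[0.5400·5.0453 + 0.4600·17.7500] = 10.6760; exercise value = 9.0000 ≤ continuation, so V_0 = 10.6760

£10.68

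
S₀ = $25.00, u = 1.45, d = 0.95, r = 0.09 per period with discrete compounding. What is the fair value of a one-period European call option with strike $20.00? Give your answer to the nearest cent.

Risk-neutral probability p = (1 + 0.09 − 0.95)/(1.45 − 0.95) = 0.1400/0.5000 = 0.2800
Terminal stock prices: S_u = 36.25, S_d = 23.75
Terminal payoffs (S − K): max(16.25, 0) = 16.25, max(3.75, 0) = 3.75
Node 0 (S = 25): V_0 = 1/1.09·[0.2800·16.2500 + 0.7200·3.7500] = 6.6514

$6.65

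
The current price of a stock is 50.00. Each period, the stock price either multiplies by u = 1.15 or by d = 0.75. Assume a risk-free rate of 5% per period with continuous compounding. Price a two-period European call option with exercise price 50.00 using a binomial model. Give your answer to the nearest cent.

Risk-neutral probability p = (e^0.05 − 0.75)/(1.15 − 0.75) = 0.3013/0.4000 = 0.7532
Terminal stock prices: S_uu = 66.12, S_ud = 43.12, S_dd = 28.12
Terminal payoffs (S − K): max(16.12, 0) = 16.12, max(-6.875, 0) = 0, max(-21.88, 0) = 0
Node u (S = 57.5): V_u = e^(−0.05)·[0.7532·16.1250 + 0.2468·0.0000] = 11.5527
Node d (S = 37.5): V_d = e^(−0.05)·[0.7532·0.0000 + 0.2468·0.0000] = 0.0000
Node 0 (S = 50): V_0 = e^(−0.05)·[0.7532·11.5527 + 0.2468·0.0000] = 8.2769

8.28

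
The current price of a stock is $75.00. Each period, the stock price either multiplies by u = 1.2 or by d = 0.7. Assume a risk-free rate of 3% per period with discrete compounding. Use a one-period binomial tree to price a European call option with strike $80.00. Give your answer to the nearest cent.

Risk-neutral probability p = (1 + 0.03 − 0.7)/(1.2 − 0.7) = 0.3300/0.5000 = 0.6600
Terminal stock prices: S_u = 90, S_d = 52.5
Terminal payoffs (S − K): max(10, 0) = 10, max(-27.5, 0) = 0
Node 0 (S = 75): V_0 = 1/1.03·[0.6600·10.0000 + 0.3400·0.0000] = 6.4078

$6.41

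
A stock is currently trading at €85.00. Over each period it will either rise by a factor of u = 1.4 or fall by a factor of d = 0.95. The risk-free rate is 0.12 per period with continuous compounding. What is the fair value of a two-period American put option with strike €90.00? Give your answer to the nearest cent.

Risk-neutral probability p = (e^0.12 − 0.95)/(1.4 − 0.95) = 0.1775/0.4500 = 0.3944
Terminal stock prices: S_uu = 166.6, S_ud = 113, S_dd = 76.71
Terminal payoffs (K − S): max(-76.6, 0) = 0, max(-23.05, 0) = 0, max(13.29, 0) = 13.29
Node u (S = 119): continuation = e^(−0.12)·[0.3944·0.0000 + 0.6056·0.0000] = 0.0000; exercise value = 0.0000 ≤ continuation, so V_u = 0.0000
Node d (S = 80.75): continuation = e^(−0.12)·[0.3944·0.0000 + 0.6056·13.2875] = 7.1365; exercise value = 9.2500 > continuation, so V_d = 9.2500 (exercise)
Node 0 (S = 85): continuation = e^(−0.12)·[0.3944·0.0000 + 0.6056·9.2500] = 4.9680; exercise value = 5.0000 > continuation, so V_0 = 5.0000 (exercise)

€5.00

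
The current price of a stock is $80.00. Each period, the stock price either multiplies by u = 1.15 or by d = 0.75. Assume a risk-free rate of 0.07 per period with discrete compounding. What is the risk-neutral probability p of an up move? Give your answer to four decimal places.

p = 0.8000

Risk-neutral probability p = (1 + 0.07 − 0.75)/(1.15 − 0.75) = 0.3200/0.4000 = 0.8000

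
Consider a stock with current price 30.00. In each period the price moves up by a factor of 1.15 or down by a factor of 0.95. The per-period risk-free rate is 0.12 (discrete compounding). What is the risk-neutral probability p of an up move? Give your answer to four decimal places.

Risk-neutral probability p = (1 + 0.12 − 0.95)/(1.15 − 0.95) = 0.1700/0.2000 = 0.8500

p = 0.8500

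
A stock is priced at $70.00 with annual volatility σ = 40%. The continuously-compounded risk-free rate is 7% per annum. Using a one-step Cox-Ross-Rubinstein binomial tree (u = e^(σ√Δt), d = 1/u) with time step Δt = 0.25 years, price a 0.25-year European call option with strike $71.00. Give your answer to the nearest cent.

CRR parameters: u = e^(σ√Δt) = e^(0.4·√0.25) = 1.2214, d = 1/u = 0.8187
Per-period rate: rΔt = 0.07·0.25 = 0.0175, so R = e^0.0175 = 1.0177
Risk-neutral probability p = (e^0.0175 − 0.8187)/(1.2214 − 0.8187) = 0.1989/0.4027 = 0.4940
Terminal stock prices: S_u = 85.5, S_d = 57.31
Terminal payoffs (S − K): max(14.5, 0) = 14.5, max(-13.69, 0) = 0
Node 0 (S = 70): V_0 = e^(−0.0175)·[0.4940·14.4982 + 0.5060·0.0000] = 7.0380

$7.04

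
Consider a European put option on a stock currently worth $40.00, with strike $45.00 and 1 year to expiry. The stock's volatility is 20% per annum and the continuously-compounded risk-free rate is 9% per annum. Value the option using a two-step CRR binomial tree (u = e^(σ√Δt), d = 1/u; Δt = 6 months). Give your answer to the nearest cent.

$4.03

CRR parameters: u = e^(σ√Δt) = e^(0.2·√0.5) = 1.1519, d = 1/u = 0.8681
Per-period rate: rΔt = 0.09·0.5 = 0.045, so R = e^0.045 = 1.0460
Risk-neutral probability p = (e^0.045 − 0.8681)/(1.1519 − 0.8681) = 0.1779/0.2838 = 0.6269
Terminal stock prices: S_uu = 53.08, S_ud = 40, S_dd = 30.15
Terminal payoffs (K − S): max(-8.076, 0) = 0, max(5, 0) = 5, max(14.85, 0) = 14.85
Node u (S = 46.08): V_u = e^(−0.045)·[0.6269·0.0000 + 0.3731·5.0000] = 1.7834
Node d (S = 34.72): V_d = e^(−0.045)·[0.6269·5.0000 + 0.3731·14.8545] = 8.2949
Node 0 (S = 40): V_0 = e^(−0.045)·[0.6269·1.7834 + 0.3731·8.2949] = 4.0275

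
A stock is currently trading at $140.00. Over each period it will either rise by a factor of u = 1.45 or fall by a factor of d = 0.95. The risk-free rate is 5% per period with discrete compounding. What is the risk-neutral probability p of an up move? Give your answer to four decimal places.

p = 0.2000

Risk-neutral probability p = (1 + 0.05 − 0.95)/(1.45 − 0.95) = 0.1000/0.5000 = 0.2000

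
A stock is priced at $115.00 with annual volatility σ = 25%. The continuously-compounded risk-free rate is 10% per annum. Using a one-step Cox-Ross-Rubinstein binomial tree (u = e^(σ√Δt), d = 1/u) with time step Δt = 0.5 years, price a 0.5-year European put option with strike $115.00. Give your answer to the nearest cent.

$7.09

CRR parameters: u = e^(σ√Δt) = e^(0.25·√0.5) = 1.1934, d = 1/u = 0.8380
Per-period rate: rΔt = 0.1·0.5 = 0.05, so R = e^0.05 = 1.0513
Risk-neutral probability p = (e^0.05 − 0.8380)/(1.1934 − 0.8380) = 0.2133/0.3554 = 0.6002
Terminal stock prices: S_u = 137.2, S_d = 96.37
Terminal payoffs (K − S): max(-22.24, 0) = 0, max(18.63, 0) = 18.63
Node 0 (S = 115): V_0 = e^(−0.05)·[0.6002·0.0000 + 0.3998·18.6338] = 7.0867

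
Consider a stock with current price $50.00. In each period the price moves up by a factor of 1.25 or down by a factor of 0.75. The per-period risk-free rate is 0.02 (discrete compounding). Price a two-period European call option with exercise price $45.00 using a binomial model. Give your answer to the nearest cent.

Risk-neutral probability p = (1 + 0.02 − 0.75)/(1.25 − 0.75) = 0.2700/0.5000 = 0.5400
Terminal stock prices: S_uu = 78.12, S_ud = 46.88, S_dd = 28.12
Terminal payoffs (S − K): max(33.12, 0) = 33.12, max(1.875, 0) = 1.875, max(-16.88, 0) = 0
Node u (S = 62.5): V_u = 1/1.02·[0.5400·33.1250 + 0.4600·1.8750] = 18.3824
Node d (S = 37.5): V_d = 1/1.02·[0.5400·1.8750 + 0.4600·0.0000] = 0.9926
Node 0 (S = 50): V_0 = 1/1.02·[0.5400·18.3824 + 0.4600·0.9926] = 10.1795

$10.18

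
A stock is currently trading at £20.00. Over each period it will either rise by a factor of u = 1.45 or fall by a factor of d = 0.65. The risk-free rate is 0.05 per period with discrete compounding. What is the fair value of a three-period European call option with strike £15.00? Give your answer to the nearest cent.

£8.96

Risk-neutral probability p = (1 + 0.05 − 0.65)/(1.45 − 0.65) = 0.4000/0.8000 = 0.5000
Terminal stock prices: S_uuu = 60.97, S_uud = 27.33, S_udd = 12.25, S_ddd = 5.492
Terminal payoffs (S − K): max(45.97, 0) = 45.97, max(12.33, 0) = 12.33, max(-2.747, 0) = 0, max(-9.508, 0) = 0
Node uu (S = 42.05): V_uu = 1/1.05·[0.5000·45.9725 + 0.5000·12.3325] = 27.7643
Node ud (S = 18.85): V_ud = 1/1.05·[0.5000·12.3325 + 0.5000·0.0000] = 5.8726
Node dd (S = 8.45): V_dd = 1/1.05·[0.5000·0.0000 + 0.5000·0.0000] = 0.0000
Node u (S = 29): V_u = 1/1.05·[0.5000·27.7643 + 0.5000·5.8726] = 16.0176
Node d (S = 13): V_d = 1/1.05·[0.5000·5.8726 + 0.5000·0.0000] = 2.7965
Node 0 (S = 20): V_0 = 1/1.05·[0.5000·16.0176 + 0.5000·2.7965] = 8.9591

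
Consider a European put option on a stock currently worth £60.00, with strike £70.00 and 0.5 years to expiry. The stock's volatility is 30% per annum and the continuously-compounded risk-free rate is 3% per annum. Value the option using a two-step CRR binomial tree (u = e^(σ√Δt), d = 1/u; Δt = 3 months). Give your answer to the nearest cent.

CRR parameters: u = e^(σ√Δt) = e^(0.3·√0.25) = 1.1618, d = 1/u = 0.8607
Per-period rate: rΔt = 0.03·0.25 = 0.0075, so R = e^0.0075 = 1.0075
Risk-neutral probability p = (e^0.0075 − 0.8607)/(1.1618 − 0.8607) = 0.1468/0.3011 = 0.4876
Terminal stock prices: S_uu = 80.99, S_ud = 60, S_dd = 44.45
Terminal payoffs (K − S): max(-10.99, 0) = 0, max(10, 0) = 10, max(25.55, 0) = 25.55
Node u (S = 69.71): V_u = e^(−0.0075)·[0.4876·0.0000 + 0.5124·10.0000] = 5.0860
Node d (S = 51.64): V_d = e^(−0.0075)·[0.4876·10.0000 + 0.5124·25.5509] = 17.8345
Node 0 (S = 60): V_0 = e^(−0.0075)·[0.4876·5.0860 + 0.5124·17.8345] = 11.5319

£11.53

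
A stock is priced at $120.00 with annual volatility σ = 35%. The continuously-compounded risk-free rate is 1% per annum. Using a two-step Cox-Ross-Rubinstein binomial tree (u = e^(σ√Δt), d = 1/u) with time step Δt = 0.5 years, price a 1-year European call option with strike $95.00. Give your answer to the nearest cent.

CRR parameters: u = e^(σ√Δt) = e^(0.35·√0.5) = 1.2808, d = 1/u = 0.7808
Per-period rate: rΔt = 0.01·0.5 = 0.005, so R = e^0.005 = 1.0050
Risk-neutral probability p = (e^0.005 − 0.7808)/(1.2808 − 0.7808) = 0.2243/0.5000 = 0.4485
Terminal stock prices: S_uu = 196.9, S_ud = 120, S_dd = 73.15
Terminal payoffs (S − K): max(101.9, 0) = 101.9, max(25, 0) = 25, max(-21.85, 0) = 0
Node u (S = 153.7): V_u = e^(−0.005)·[0.4485·101.8548 + 0.5515·25.0000] = 59.1702
Node d (S = 93.69): V_d = e^(−0.005)·[0.4485·25.0000 + 0.5515·0.0000] = 11.1557
Node 0 (S = 120): V_0 = e^(−0.005)·[0.4485·59.1702 + 0.5515·11.1557] = 32.5256

$32.53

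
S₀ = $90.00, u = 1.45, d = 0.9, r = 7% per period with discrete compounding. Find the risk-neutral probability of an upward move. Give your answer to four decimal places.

p = 0.3091

Risk-neutral probability p = (1 + 0.07 − 0.9)/(1.45 − 0.9) = 0.1700/0.5500 = 0.3091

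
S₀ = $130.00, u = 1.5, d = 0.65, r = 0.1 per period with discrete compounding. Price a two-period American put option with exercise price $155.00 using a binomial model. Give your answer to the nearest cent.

Risk-neutral probability p = (1 + 0.1 − 0.65)/(1.5 − 0.65) = 0.4500/0.8500 = 0.5294
Terminal stock prices: S_uu = 292.5, S_ud = 126.8, S_dd = 54.93
Terminal payoffs (K − S): max(-137.5, 0) = 0, max(28.25, 0) = 28.25, max(100.1, 0) = 100.1
Node u (S = 195): continuation = 1/1.1·[0.5294·0.0000 + 0.4706·28.2500] = 12.0856; exercise value = 0.0000 ≤ continuation, so V_u = 12.0856
Node d (S = 84.5): continuation = 1/1.1·[0.5294·28.2500 + 0.4706·100.0750] = 56.4091; exercise value = 70.5000 > continuation, so V_d = 70.5000 (exercise)
Node 0 (S = 130): continuation = 1/1.1·[0.5294·12.0856 + 0.4706·70.5000] = 35.9770; exercise value = 25.0000 ≤ continuation, so V_0 = 35.9770

$35.98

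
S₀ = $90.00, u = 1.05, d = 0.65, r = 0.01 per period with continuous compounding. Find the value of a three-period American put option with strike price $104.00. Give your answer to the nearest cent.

Risk-neutral probability p = (e^0.01 − 0.65)/(1.05 − 0.65) = 0.3601/0.4000 = 0.9001
Terminal stock prices: S_uuu = 104.2, S_uud = 64.5, S_udd = 39.93, S_ddd = 24.72
Terminal payoffs (K − S): max(-0.1863, 0) = 0, max(39.5, 0) = 39.5, max(64.07, 0) = 64.07, max(79.28, 0) = 79.28
Node uu (S = 99.23): continuation = e^(−0.01)·[0.9001·0.0000 + 0.0999·39.5037] = 3.9062; exercise value = 4.7750 > continuation, so V_uu = 4.7750 (exercise)
Node ud (S = 61.43): continuation = e^(−0.01)·[0.9001·39.5037 + 0.0999·64.0737] = 41.5402; exercise value = 42.5750 > continuation, so V_ud = 42.5750 (exercise)
Node dd (S = 38.03): continuation = e^(−0.01)·[0.9001·64.0737 + 0.0999·79.2837] = 64.9402; exercise value = 65.9750 > continuation, so V_dd = 65.9750 (exercise)
Node u (S = 94.5): continuation = e^(−0.01)·[0.9001·4.7750 + 0.0999·42.5750] = 8.4652; exercise value = 9.5000 > continuation, so V_u = 9.5000 (exercise)
Node d (S = 58.5): continuation = e^(−0.01)·[0.9001·42.5750 + 0.0999·65.9750] = 44.4652; exercise value = 45.5000 > continuation, so V_d = 45.5000 (exercise)
Node 0 (S = 90): continuation = e^(−0.01)·[0.9001·9.5000 + 0.0999·45.5000] = 12.9652; exercise value = 14.0000 > continuation, so V_0 = 14.0000 (exercise)

$14.00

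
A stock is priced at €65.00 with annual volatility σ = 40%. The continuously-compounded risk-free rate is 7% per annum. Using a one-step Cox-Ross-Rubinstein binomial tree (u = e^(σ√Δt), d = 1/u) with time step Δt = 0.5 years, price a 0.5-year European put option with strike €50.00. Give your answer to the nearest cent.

€0.50

CRR parameters: u = e^(σ√Δt) = e^(0.4·√0.5) = 1.3269, d = 1/u = 0.7536
Per-period rate: rΔt = 0.07·0.5 = 0.035, so R = e^0.035 = 1.0356
Risk-neutral probability p = (e^0.035 − 0.7536)/(1.3269 − 0.7536) = 0.2820/0.5733 = 0.4919
Terminal stock prices: S_u = 86.25, S_d = 48.99
Terminal payoffs (K − S): max(-36.25, 0) = 0, max(1.014, 0) = 1.014
Node 0 (S = 65): V_0 = e^(−0.035)·[0.4919·0.0000 + 0.5081·1.0135] = 0.4973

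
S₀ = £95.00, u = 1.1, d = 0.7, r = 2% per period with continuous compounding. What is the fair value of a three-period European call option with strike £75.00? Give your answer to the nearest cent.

Risk-neutral probability p = (e^0.02 − 0.7)/(1.1 − 0.7) = 0.3202/0.4000 = 0.8005
Terminal stock prices: S_uuu = 126.4, S_uud = 80.47, S_udd = 51.2, S_ddd = 32.58
Terminal payoffs (S − K): max(51.45, 0) = 51.45, max(5.465, 0) = 5.465, max(-23.8, 0) = 0, max(-42.42, 0) = 0
Node uu (S = 115): V_uu = e^(−0.02)·[0.8005·51.4450 + 0.1995·5.4650] = 41.4351
Node ud (S = 73.15): V_ud = e^(−0.02)·[0.8005·5.4650 + 0.1995·0.0000] = 4.2881
Node dd (S = 46.55): V_dd = e^(−0.02)·[0.8005·0.0000 + 0.1995·0.0000] = 0.0000
Node u (S = 104.5): V_u = e^(−0.02)·[0.8005·41.4351 + 0.1995·4.2881] = 33.3507
Node d (S = 66.5): V_d = e^(−0.02)·[0.8005·4.2881 + 0.1995·0.0000] = 3.3647
Node 0 (S = 95): V_0 = e^(−0.02)·[0.8005·33.3507 + 0.1995·3.3647] = 26.8266

£26.83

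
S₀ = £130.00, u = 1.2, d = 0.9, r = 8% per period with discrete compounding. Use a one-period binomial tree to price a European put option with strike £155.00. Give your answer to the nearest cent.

£14.07

Risk-neutral probability p = (1 + 0.08 − 0.9)/(1.2 − 0.9) = 0.1800/0.3000 = 0.6000
Terminal stock prices: S_u = 156, S_d = 117
Terminal payoffs (K − S): max(-1, 0) = 0, max(38, 0) = 38
Node 0 (S = 130): V_0 = 1/1.08·[0.6000·0.0000 + 0.4000·38.0000] = 14.0741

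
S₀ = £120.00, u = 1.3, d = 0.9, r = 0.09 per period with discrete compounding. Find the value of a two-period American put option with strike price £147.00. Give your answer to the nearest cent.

£27.00

Risk-neutral probability p = (1 + 0.09 − 0.9)/(1.3 − 0.9) = 0.1900/0.4000 = 0.4750
Terminal stock prices: S_uu = 202.8, S_ud = 140.4, S_dd = 97.2
Terminal payoffs (K − S): max(-55.8, 0) = 0, max(6.6, 0) = 6.6, max(49.8, 0) = 49.8
Node u (S = 156): continuation = 1/1.09·[0.4750·0.0000 + 0.5250·6.6000] = 3.1789; exercise value = 0.0000 ≤ continuation, so V_u = 3.1789
Node d (S = 108): continuation = 1/1.09·[0.4750·6.6000 + 0.5250·49.8000] = 26.8624; exercise value = 39.0000 > continuation, so V_d = 39.0000 (exercise)
Node 0 (S = 120): continuation = 1/1.09·[0.4750·3.1789 + 0.5250·39.0000] = 20.1697; exercise value = 27.0000 > continuation, so V_0 = 27.0000 (exercise)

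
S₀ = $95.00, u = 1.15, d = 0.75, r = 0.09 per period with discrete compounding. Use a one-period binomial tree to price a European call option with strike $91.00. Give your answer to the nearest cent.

$14.23

Risk-neutral probability p = (1 + 0.09 − 0.75)/(1.15 − 0.75) = 0.3400/0.4000 = 0.8500
Terminal stock prices: S_u = 109.2, S_d = 71.25
Terminal payoffs (S − K): max(18.25, 0) = 18.25, max(-19.75, 0) = 0
Node 0 (S = 95): V_0 = 1/1.09·[0.8500·18.2500 + 0.1500·0.0000] = 14.2317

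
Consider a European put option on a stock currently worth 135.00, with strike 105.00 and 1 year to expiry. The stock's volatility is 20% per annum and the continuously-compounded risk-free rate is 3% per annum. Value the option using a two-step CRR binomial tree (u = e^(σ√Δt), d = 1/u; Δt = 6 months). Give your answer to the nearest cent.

0.73

CRR parameters: u = e^(σ√Δt) = e^(0.2·√0.5) = 1.1519, d = 1/u = 0.8681
Per-period rate: rΔt = 0.03·0.5 = 0.015, so R = e^0.015 = 1.0151
Risk-neutral probability p = (e^0.015 − 0.8681)/(1.1519 − 0.8681) = 0.1470/0.2838 = 0.5180
Terminal stock prices: S_uu = 179.1, S_ud = 135, S_dd = 101.7
Terminal payoffs (K − S): max(-74.13, 0) = 0, max(-30, 0) = 0, max(3.259, 0) = 3.259
Node u (S = 155.5): V_u = e^(−0.015)·[0.5180·0.0000 + 0.4820·0.0000] = 0.0000
Node d (S = 117.2): V_d = e^(−0.015)·[0.5180·0.0000 + 0.4820·3.2588] = 1.5475
Node 0 (S = 135): V_0 = e^(−0.015)·[0.5180·0.0000 + 0.4820·1.5475] = 0.7349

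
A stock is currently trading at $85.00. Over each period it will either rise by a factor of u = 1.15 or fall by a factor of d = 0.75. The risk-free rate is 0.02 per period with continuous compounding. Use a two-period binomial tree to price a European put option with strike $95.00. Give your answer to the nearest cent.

$13.91

Risk-neutral probability p = (e^0.02 − 0.75)/(1.15 − 0.75) = 0.2702/0.4000 = 0.6755
Terminal stock prices: S_uu = 112.4, S_ud = 73.31, S_dd = 47.81
Terminal payoffs (K − S): max(-17.41, 0) = 0, max(21.69, 0) = 21.69, max(47.19, 0) = 47.19
Node u (S = 97.75): V_u = e^(−0.02)·[0.6755·0.0000 + 0.3245·21.6875] = 6.8982
Node d (S = 63.75): V_d = e^(−0.02)·[0.6755·21.6875 + 0.3245·47.1875] = 29.3689
Node 0 (S = 85): V_0 = e^(−0.02)·[0.6755·6.8982 + 0.3245·29.3689] = 13.9089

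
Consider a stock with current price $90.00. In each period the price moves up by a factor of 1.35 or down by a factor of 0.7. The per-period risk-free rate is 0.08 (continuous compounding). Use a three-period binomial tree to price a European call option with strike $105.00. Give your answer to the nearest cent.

$22.08

Risk-neutral probability p = (e^0.08 − 0.7)/(1.35 − 0.7) = 0.3833/0.6500 = 0.5897
Terminal stock prices: S_uuu = 221.4, S_uud = 114.8, S_udd = 59.53, S_ddd = 30.87
Terminal payoffs (S − K): max(116.4, 0) = 116.4, max(9.818, 0) = 9.818, max(-45.47, 0) = 0, max(-74.13, 0) = 0
Node uu (S = 164): V_uu = e^(−0.08)·[0.5897·116.4338 + 0.4103·9.8175] = 67.0978
Node ud (S = 85.05): V_ud = e^(−0.08)·[0.5897·9.8175 + 0.4103·0.0000] = 5.3440
Node dd (S = 44.1): V_dd = e^(−0.08)·[0.5897·0.0000 + 0.4103·0.0000] = 0.0000
Node u (S = 121.5): V_u = e^(−0.08)·[0.5897·67.0978 + 0.4103·5.3440] = 38.5480
Node d (S = 63): V_d = e^(−0.08)·[0.5897·5.3440 + 0.4103·0.0000] = 2.9089
Node 0 (S = 90): V_0 = e^(−0.08)·[0.5897·38.5480 + 0.4103·2.9089] = 22.0849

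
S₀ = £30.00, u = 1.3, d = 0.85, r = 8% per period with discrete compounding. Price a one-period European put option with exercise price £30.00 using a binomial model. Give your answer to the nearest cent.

£2.04

Risk-neutral probability p = (1 + 0.08 − 0.85)/(1.3 − 0.85) = 0.2300/0.4500 = 0.5111
Terminal stock prices: S_u = 39, S_d = 25.5
Terminal payoffs (K − S): max(-9, 0) = 0, max(4.5, 0) = 4.5
Node 0 (S = 30): V_0 = 1/1.08·[0.5111·0.0000 + 0.4889·4.5000] = 2.0370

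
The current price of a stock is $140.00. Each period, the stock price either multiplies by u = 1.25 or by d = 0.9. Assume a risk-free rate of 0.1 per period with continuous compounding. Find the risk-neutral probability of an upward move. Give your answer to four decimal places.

Risk-neutral probability p = (e^0.1 − 0.9)/(1.25 − 0.9) = 0.2052/0.3500 = 0.5862

p = 0.5862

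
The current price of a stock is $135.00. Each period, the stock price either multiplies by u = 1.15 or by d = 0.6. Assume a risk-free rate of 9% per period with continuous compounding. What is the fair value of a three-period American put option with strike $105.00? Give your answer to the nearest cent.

$3.13

Risk-neutral probability p = (e^0.09 − 0.6)/(1.15 − 0.6) = 0.4942/0.5500 = 0.8985
Terminal stock prices: S_uuu = 205.3, S_uud = 107.1, S_udd = 55.89, S_ddd = 29.16
Terminal payoffs (K − S): max(-100.3, 0) = 0, max(-2.122, 0) = 0, max(49.11, 0) = 49.11, max(75.84, 0) = 75.84
Node uu (S = 178.5): continuation = e^(−0.09)·[0.8985·0.0000 + 0.1015·0.0000] = 0.0000; exercise value = 0.0000 ≤ continuation, so V_uu = 0.0000
Node ud (S = 93.15): continuation = e^(−0.09)·[0.8985·0.0000 + 0.1015·49.1100] = 4.5557; exercise value = 11.8500 > continuation, so V_ud = 11.8500 (exercise)
Node dd (S = 48.6): continuation = e^(−0.09)·[0.8985·49.1100 + 0.1015·75.8400] = 47.3628; exercise value = 56.4000 > continuation, so V_dd = 56.4000 (exercise)
Node u (S = 155.2): continuation = e^(−0.09)·[0.8985·0.0000 + 0.1015·11.8500] = 1.0993; exercise value = 0.0000 ≤ continuation, so V_u = 1.0993
Node d (S = 81): continuation = e^(−0.09)·[0.8985·11.8500 + 0.1015·56.4000] = 14.9628; exercise value = 24.0000 > continuation, so V_d = 24.0000 (exercise)
Node 0 (S = 135): continuation = e^(−0.09)·[0.8985·1.0993 + 0.1015·24.0000] = 3.1290; exercise value = 0.0000 ≤ continuation, so V_0 = 3.1290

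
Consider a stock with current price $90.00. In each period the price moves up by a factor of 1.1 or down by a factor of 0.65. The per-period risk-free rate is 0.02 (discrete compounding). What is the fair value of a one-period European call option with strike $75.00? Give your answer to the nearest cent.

$19.35

Risk-neutral probability p = (1 + 0.02 − 0.65)/(1.1 − 0.65) = 0.3700/0.4500 = 0.8222
Terminal stock prices: S_u = 99, S_d = 58.5
Terminal payoffs (S − K): max(24, 0) = 24, max(-16.5, 0) = 0
Node 0 (S = 90): V_0 = 1/1.02·[0.8222·24.0000 + 0.1778·0.0000] = 19.3464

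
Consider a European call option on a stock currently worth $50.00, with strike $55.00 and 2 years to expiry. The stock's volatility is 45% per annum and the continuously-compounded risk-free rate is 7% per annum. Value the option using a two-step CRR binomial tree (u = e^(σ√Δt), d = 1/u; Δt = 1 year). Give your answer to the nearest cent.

CRR parameters: u = e^(σ√Δt) = e^(0.45·√1) = 1.5683, d = 1/u = 0.6376
Per-period rate: rΔt = 0.07·1 = 0.07, so R = e^0.07 = 1.0725
Risk-neutral probability p = (e^0.07 − 0.6376)/(1.5683 − 0.6376) = 0.4349/0.9307 = 0.4673
Terminal stock prices: S_uu = 123, S_ud = 50, S_dd = 20.33
Terminal payoffs (S − K): max(67.98, 0) = 67.98, max(-5, 0) = 0, max(-34.67, 0) = 0
Node u (S = 78.42): V_u = e^(−0.07)·[0.4673·67.9802 + 0.5327·0.0000] = 29.6175
Node d (S = 31.88): V_d = e^(−0.07)·[0.4673·0.0000 + 0.5327·0.0000] = 0.0000
Node 0 (S = 50): V_0 = e^(−0.07)·[0.4673·29.6175 + 0.5327·0.0000] = 12.9037

$12.90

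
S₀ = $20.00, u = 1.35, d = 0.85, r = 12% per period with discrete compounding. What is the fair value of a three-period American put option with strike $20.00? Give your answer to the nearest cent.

$1.27

Risk-neutral probability p = (1 + 0.12 − 0.85)/(1.35 − 0.85) = 0.2700/0.5000 = 0.5400
Terminal stock prices: S_uuu = 49.21, S_uud = 30.98, S_udd = 19.51, S_ddd = 12.28
Terminal payoffs (K − S): max(-29.21, 0) = 0, max(-10.98, 0) = 0, max(0.4925, 0) = 0.4925, max(7.718, 0) = 7.718
Node uu (S = 36.45): continuation = 1/1.12·[0.5400·0.0000 + 0.4600·0.0000] = 0.0000; exercise value = 0.0000 ≤ continuation, so V_uu = 0.0000
Node ud (S = 22.95): continuation = 1/1.12·[0.5400·0.0000 + 0.4600·0.4925] = 0.2023; exercise value = 0.0000 ≤ continuation, so V_ud = 0.2023
Node dd (S = 14.45): continuation = 1/1.12·[0.5400·0.4925 + 0.4600·7.7175] = 3.4071; exercise value = 5.5500 > continuation, so V_dd = 5.5500 (exercise)
Node u (S = 27): continuation = 1/1.12·[0.5400·0.0000 + 0.4600·0.2023] = 0.0831; exercise value = 0.0000 ≤ continuation, so V_u = 0.0831
Node d (S = 17): continuation = 1/1.12·[0.5400·0.2023 + 0.4600·5.5500] = 2.3770; exercise value = 3.0000 > continuation, so V_d = 3.0000 (exercise)
Node 0 (S = 20): continuation = 1/1.12·[0.5400·0.0831 + 0.4600·3.0000] = 1.2722; exercise value = 0.0000 ≤ continuation, so V_0 = 1.2722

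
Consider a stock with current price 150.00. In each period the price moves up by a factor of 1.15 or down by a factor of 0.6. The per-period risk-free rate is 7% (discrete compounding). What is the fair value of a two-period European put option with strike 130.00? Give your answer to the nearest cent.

Risk-neutral probability p = (1 + 0.07 − 0.6)/(1.15 − 0.6) = 0.4700/0.5500 = 0.8545
Terminal stock prices: S_uu = 198.4, S_ud = 103.5, S_dd = 54
Terminal payoffs (K − S): max(-68.37, 0) = 0, max(26.5, 0) = 26.5, max(76, 0) = 76
Node u (S = 172.5): V_u = 1/1.07·[0.8545·0.0000 + 0.1455·26.5000] = 3.6024
Node d (S = 90): V_d = 1/1.07·[0.8545·26.5000 + 0.1455·76.0000] = 31.4953
Node 0 (S = 150): V_0 = 1/1.07·[0.8545·3.6024 + 0.1455·31.4953] = 7.1584

7.16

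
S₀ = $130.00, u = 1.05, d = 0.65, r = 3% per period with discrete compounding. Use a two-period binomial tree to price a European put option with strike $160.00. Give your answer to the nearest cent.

Risk-neutral probability p = (1 + 0.03 − 0.65)/(1.05 − 0.65) = 0.3800/0.4000 = 0.9500
Terminal stock prices: S_uu = 143.3, S_ud = 88.73, S_dd = 54.93
Terminal payoffs (K − S): max(16.67, 0) = 16.67, max(71.27, 0) = 71.27, max(105.1, 0) = 105.1
Node u (S = 136.5): V_u = 1/1.03·[0.9500·16.6750 + 0.0500·71.2750] = 18.8398
Node d (S = 84.5): V_d = 1/1.03·[0.9500·71.2750 + 0.0500·105.0750] = 70.8398
Node 0 (S = 130): V_0 = 1/1.03·[0.9500·18.8398 + 0.0500·70.8398] = 20.8153

$20.82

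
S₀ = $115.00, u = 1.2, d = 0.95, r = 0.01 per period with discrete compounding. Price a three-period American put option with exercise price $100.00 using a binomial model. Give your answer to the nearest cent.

$0.60

Risk-neutral probability p = (1 + 0.01 − 0.95)/(1.2 − 0.95) = 0.0600/0.2500 = 0.2400
Terminal stock prices: S_uuu = 198.7, S_uud = 157.3, S_udd = 124.5, S_ddd = 98.6
Terminal payoffs (K − S): max(-98.72, 0) = 0, max(-57.32, 0) = 0, max(-24.55, 0) = 0, max(1.402, 0) = 1.402
Node uu (S = 165.6): continuation = 1/1.01·[0.2400·0.0000 + 0.7600·0.0000] = 0.0000; exercise value = 0.0000 ≤ continuation, so V_uu = 0.0000
Node ud (S = 131.1): continuation = 1/1.01·[0.2400·0.0000 + 0.7600·0.0000] = 0.0000; exercise value = 0.0000 ≤ continuation, so V_ud = 0.0000
Node dd (S = 103.8): continuation = 1/1.01·[0.2400·0.0000 + 0.7600·1.4019] = 1.0549; exercise value = 0.0000 ≤ continuation, so V_dd = 1.0549
Node u (S = 138): continuation = 1/1.01·[0.2400·0.0000 + 0.7600·0.0000] = 0.0000; exercise value = 0.0000 ≤ continuation, so V_u = 0.0000
Node d (S = 109.2): continuation = 1/1.01·[0.2400·0.0000 + 0.7600·1.0549] = 0.7938; exercise value = 0.0000 ≤ continuation, so V_d = 0.7938
Node 0 (S = 115): continuation = 1/1.01·[0.2400·0.0000 + 0.7600·0.7938] = 0.5973; exercise value = 0.0000 ≤ continuation, so V_0 = 0.5973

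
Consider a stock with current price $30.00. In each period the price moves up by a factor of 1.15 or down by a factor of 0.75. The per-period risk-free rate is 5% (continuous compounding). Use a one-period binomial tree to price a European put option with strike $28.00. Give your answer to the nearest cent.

Risk-neutral probability p = (e^0.05 − 0.75)/(1.15 − 0.75) = 0.3013/0.4000 = 0.7532
Terminal stock prices: S_u = 34.5, S_d = 22.5
Terminal payoffs (K − S): max(-6.5, 0) = 0, max(5.5, 0) = 5.5
Node 0 (S = 30): V_0 = e^(−0.05)·[0.7532·0.0000 + 0.2468·5.5000] = 1.2913

$1.29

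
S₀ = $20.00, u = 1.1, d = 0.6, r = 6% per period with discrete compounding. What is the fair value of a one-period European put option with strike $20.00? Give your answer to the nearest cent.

$0.60

Risk-neutral probability p = (1 + 0.06 − 0.6)/(1.1 − 0.6) = 0.4600/0.5000 = 0.9200
Terminal stock prices: S_u = 22, S_d = 12
Terminal payoffs (K − S): max(-2, 0) = 0, max(8, 0) = 8
Node 0 (S = 20): V_0 = 1/1.06·[0.9200·0.0000 + 0.0800·8.0000] = 0.6038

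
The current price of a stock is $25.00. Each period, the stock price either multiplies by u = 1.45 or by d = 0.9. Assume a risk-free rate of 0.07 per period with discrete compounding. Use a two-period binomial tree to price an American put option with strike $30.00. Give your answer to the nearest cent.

Risk-neutral probability p = (1 + 0.07 − 0.9)/(1.45 − 0.9) = 0.1700/0.5500 = 0.3091
Terminal stock prices: S_uu = 52.56, S_ud = 32.62, S_dd = 20.25
Terminal payoffs (K − S): max(-22.56, 0) = 0, max(-2.625, 0) = 0, max(9.75, 0) = 9.75
Node u (S = 36.25): continuation = 1/1.07·[0.3091·0.0000 + 0.6909·0.0000] = 0.0000; exercise value = 0.0000 ≤ continuation, so V_u = 0.0000
Node d (S = 22.5): continuation = 1/1.07·[0.3091·0.0000 + 0.6909·9.7500] = 6.2957; exercise value = 7.5000 > continuation, so V_d = 7.5000 (exercise)
Node 0 (S = 25): continuation = 1/1.07·[0.3091·0.0000 + 0.6909·7.5000] = 4.8428; exercise value = 5.0000 > continuation, so V_0 = 5.0000 (exercise)

$5.00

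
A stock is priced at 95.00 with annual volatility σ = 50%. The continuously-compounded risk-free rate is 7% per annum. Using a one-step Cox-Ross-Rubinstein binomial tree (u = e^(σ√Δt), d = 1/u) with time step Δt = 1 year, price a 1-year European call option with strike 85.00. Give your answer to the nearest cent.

CRR parameters: u = e^(σ√Δt) = e^(0.5·√1) = 1.6487, d = 1/u = 0.6065
Per-period rate: rΔt = 0.07·1 = 0.07, so R = e^0.07 = 1.0725
Risk-neutral probability p = (e^0.07 − 0.6065)/(1.6487 − 0.6065) = 0.4660/1.0422 = 0.4471
Terminal stock prices: S_u = 156.6, S_d = 57.62
Terminal payoffs (S − K): max(71.63, 0) = 71.63, max(-27.38, 0) = 0
Node 0 (S = 95): V_0 = e^(−0.07)·[0.4471·71.6285 + 0.5529·0.0000] = 29.8609

29.86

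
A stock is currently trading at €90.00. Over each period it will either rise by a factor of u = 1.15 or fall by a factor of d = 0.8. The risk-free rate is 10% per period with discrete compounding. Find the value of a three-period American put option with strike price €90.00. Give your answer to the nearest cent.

€3.07

Risk-neutral probability p = (1 + 0.1 − 0.8)/(1.15 − 0.8) = 0.3000/0.3500 = 0.8571
Terminal stock prices: S_uuu = 136.9, S_uud = 95.22, S_udd = 66.24, S_ddd = 46.08
Terminal payoffs (K − S): max(-46.88, 0) = 0, max(-5.22, 0) = 0, max(23.76, 0) = 23.76, max(43.92, 0) = 43.92
Node uu (S = 119): continuation = 1/1.1·[0.8571·0.0000 + 0.1429·0.0000] = 0.0000; exercise value = 0.0000 ≤ continuation, so V_uu = 0.0000
Node ud (S = 82.8): continuation = 1/1.1·[0.8571·0.0000 + 0.1429·23.7600] = 3.0857; exercise value = 7.2000 > continuation, so V_ud = 7.2000 (exercise)
Node dd (S = 57.6): continuation = 1/1.1·[0.8571·23.7600 + 0.1429·43.9200] = 24.2182; exercise value = 32.4000 > continuation, so V_dd = 32.4000 (exercise)
Node u (S = 103.5): continuation = 1/1.1·[0.8571·0.0000 + 0.1429·7.2000] = 0.9351; exercise value = 0.0000 ≤ continuation, so V_u = 0.9351
Node d (S = 72): continuation = 1/1.1·[0.8571·7.2000 + 0.1429·32.4000] = 9.8182; exercise value = 18.0000 > continuation, so V_d = 18.0000 (exercise)
Node 0 (S = 90): continuation = 1/1.1·[0.8571·0.9351 + 0.1429·18.0000] = 3.0663; exercise value = 0.0000 ≤ continuation, so V_0 = 3.0663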